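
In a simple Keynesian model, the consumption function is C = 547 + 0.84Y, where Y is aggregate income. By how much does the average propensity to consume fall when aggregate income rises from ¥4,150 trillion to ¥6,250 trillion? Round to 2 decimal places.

ΔAPC = 0.04

At Y = 4150: C = 547 + 0.84(4150) = 4033, APC = 4033/4150 = 0.972
At Y = 6250: C = 5797, APC = 5797/6250 = 0.928
Fall in APC = 0.972 − 0.928 = 0.044 ≈ 0.04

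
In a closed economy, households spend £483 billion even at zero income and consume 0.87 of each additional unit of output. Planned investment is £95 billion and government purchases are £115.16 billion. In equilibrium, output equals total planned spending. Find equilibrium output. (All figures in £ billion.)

Y = C + I + G = 483 + 0.87Y + 95 + 115.16
Y − 0.87Y = 693.16
0.13Y = 693.16, so Y = 693.16/0.13 = 5332

Y = 5332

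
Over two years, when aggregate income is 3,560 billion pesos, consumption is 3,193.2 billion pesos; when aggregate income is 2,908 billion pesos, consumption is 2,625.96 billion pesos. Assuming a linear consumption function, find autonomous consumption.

a = 96

MPC = ΔC/ΔY = (3193.2 − 2625.96)/(3560 − 2908) = 567.24/652 = 0.87
a = C − MPC·Y = 2625.96 − 0.87(2908) = 2625.96 − 2529.96 = 96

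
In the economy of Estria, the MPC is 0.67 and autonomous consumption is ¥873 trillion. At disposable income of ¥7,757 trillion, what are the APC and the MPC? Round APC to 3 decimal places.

MPC = 0.67 (the slope of the consumption function)
C = 873 + 0.67(7757) = 6070.19, so APC = 6070.19/7757 = 0.783

APC = 0.783; MPC = 0.67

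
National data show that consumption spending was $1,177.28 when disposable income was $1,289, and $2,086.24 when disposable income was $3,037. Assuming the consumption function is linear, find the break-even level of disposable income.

MPC = (2086.24 − 1177.28)/(3037 − 1289) = 908.96/1748 = 0.52
a = 1177.28 − 0.52(1289) = 1177.28 − 670.28 = 507
Break-even: Y = a/(1−MPC) = 507/0.48 = 1056.25

Y = 1056.25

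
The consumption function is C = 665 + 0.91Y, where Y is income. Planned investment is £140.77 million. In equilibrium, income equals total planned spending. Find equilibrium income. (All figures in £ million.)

Y = C + I = 665 + 0.91Y + 140.77
Y − 0.91Y = 805.77
0.09Y = 805.77, so Y = 805.77/0.09 = 8953

Y = 8953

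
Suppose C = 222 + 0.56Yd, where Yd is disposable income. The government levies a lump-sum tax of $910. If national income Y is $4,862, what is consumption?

Yd = Y − T = 4862 − 910 = 3952
C = 222 + 0.56(3952) = 222 + 2213.12 = 2435.12

C = 2435.12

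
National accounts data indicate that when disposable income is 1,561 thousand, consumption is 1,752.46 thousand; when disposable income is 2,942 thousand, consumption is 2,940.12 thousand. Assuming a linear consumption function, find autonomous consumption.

a = 410

MPC = ΔC/ΔY = (2940.12 − 1752.46)/(2942 − 1561) = 1187.66/1381 = 0.86
a = C − MPC·Y = 1752.46 − 0.86(1561) = 1752.46 − 1342.46 = 410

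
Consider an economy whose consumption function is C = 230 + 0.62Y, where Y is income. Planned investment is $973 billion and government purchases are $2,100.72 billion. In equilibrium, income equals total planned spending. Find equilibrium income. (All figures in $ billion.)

Y = 8694

Y = C + I + G = 230 + 0.62Y + 973 + 2100.72
Y − 0.62Y = 3303.72
0.38Y = 3303.72, so Y = 3303.72/0.38 = 8694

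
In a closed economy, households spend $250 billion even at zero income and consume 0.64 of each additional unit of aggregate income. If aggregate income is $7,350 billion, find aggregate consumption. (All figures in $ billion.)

C = 4954

C = 250 + 0.64(7350) = 250 + 4704 = 4954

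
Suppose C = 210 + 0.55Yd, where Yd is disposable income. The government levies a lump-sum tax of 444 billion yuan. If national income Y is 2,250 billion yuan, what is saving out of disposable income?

Yd = Y − T = 2250 − 444 = 1806
C = 210 + 0.55(1806) = 210 + 993.3 = 1203.3
S = Yd − C = 1806 − 1203.3 = 602.7

S = 602.7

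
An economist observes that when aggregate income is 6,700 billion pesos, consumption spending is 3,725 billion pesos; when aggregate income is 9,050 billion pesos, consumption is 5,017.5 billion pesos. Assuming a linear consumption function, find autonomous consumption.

MPC = ΔC/ΔY = (5017.5 − 3725)/(9050 − 6700) = 1292.5/2350 = 0.55
a = C − MPC·Y = 3725 − 0.55(6700) = 3725 − 3685 = 40

a = 40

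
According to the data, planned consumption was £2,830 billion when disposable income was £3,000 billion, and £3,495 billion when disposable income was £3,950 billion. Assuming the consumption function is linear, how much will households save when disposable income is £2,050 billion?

S = -115

MPC = (3495 − 2830)/(3950 − 3000) = 665/950 = 0.7
a = 2830 − 0.7(3000) = 2830 − 2100 = 730
C = 730 + 0.7(2050) = 2165
S = 2050 − 2165 = -115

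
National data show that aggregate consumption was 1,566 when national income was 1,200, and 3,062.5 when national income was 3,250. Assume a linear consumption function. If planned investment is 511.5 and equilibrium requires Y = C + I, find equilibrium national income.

Y = 4450

MPC = (3062.5 − 1566)/(3250 − 1200) = 1496.5/2050 = 0.73
a = 1566 − 0.73(1200) = 690
Equilibrium: Y = 690 + 0.73Y + 511.5
0.27Y = 1201.5, so Y = 1201.5/0.27 = 4450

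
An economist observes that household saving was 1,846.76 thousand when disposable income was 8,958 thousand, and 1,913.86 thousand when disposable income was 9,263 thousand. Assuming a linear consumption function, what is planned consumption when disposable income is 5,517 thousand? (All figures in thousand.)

C = 4427.26

MPS = ΔS/ΔY = (1913.86 − 1846.76)/(9263 − 8958) = 67.1/305 = 0.22
MPC = 1 − MPS = 0.78
Autonomous saving = 1846.76 − 0.22(8958) = -124, so a = 124
C = 124 + 0.78(5517) = 124 + 4303.26 = 4427.26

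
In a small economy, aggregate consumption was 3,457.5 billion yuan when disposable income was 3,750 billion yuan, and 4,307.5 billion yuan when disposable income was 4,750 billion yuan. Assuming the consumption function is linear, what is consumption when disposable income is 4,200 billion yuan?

MPC = (4307.5 − 3457.5)/(4750 − 3750) = 850/1000 = 0.85
a = 3457.5 − 0.85(3750) = 3457.5 − 3187.5 = 270
C = 270 + 0.85(4200) = 270 + 3570 = 3840

C = 3840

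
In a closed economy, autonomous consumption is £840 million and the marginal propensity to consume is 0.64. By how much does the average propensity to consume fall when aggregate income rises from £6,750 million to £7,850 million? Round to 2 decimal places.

At Y = 6750: C = 840 + 0.64(6750) = 5160, APC = 5160/6750 = 0.764
At Y = 7850: C = 5864, APC = 5864/7850 = 0.747
Fall in APC = 0.764 − 0.747 = 0.017 ≈ 0.02

ΔAPC = 0.02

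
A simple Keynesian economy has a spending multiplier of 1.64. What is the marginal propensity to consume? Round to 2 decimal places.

k = 1/(1 − MPC), so 1 − MPC = 1/k = 1/1.64 = 0.6098
MPC = 1 − 0.6098 = 0.39

MPC = 0.39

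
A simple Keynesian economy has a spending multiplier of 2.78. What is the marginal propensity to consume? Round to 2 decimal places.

k = 1/(1 − MPC), so 1 − MPC = 1/k = 1/2.78 = 0.3597
MPC = 1 − 0.3597 = 0.64

MPC = 0.64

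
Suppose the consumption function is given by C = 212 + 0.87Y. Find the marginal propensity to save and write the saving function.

MPS = 0.13; S = -212 + 0.13Y

MPS = 1 − MPC = 1 − 0.87 = 0.13
S = Y − C = -212 + 0.13Y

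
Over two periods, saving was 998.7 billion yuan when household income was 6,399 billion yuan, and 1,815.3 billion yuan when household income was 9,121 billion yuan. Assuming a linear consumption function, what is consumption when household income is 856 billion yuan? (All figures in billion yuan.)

MPS = ΔS/ΔY = (1815.3 − 998.7)/(9121 − 6399) = 816.6/2722 = 0.3
MPC = 1 − MPS = 0.7
Autonomous saving = 998.7 − 0.3(6399) = -921, so a = 921
C = 921 + 0.7(856) = 921 + 599.2 = 1520.2

C = 1520.2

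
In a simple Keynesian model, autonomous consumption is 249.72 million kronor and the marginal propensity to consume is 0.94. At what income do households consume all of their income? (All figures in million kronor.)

At break-even, C = Y: 249.72 + 0.94Y = Y
0.06Y = 249.72, so Y = 249.72/0.06 = 4162

Y = 4162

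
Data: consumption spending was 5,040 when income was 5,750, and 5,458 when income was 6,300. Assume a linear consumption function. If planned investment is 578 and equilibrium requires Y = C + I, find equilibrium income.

MPC = (5458 − 5040)/(6300 − 5750) = 418/550 = 0.76
a = 5040 − 0.76(5750) = 670
Equilibrium: Y = 670 + 0.76Y + 578
0.24Y = 1248, so Y = 1248/0.24 = 5200

Y = 5200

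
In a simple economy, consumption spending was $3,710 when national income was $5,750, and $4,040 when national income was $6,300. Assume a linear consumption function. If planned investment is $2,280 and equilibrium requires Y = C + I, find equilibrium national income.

MPC = (4040 − 3710)/(6300 − 5750) = 330/550 = 0.6
a = 3710 − 0.6(5750) = 260
Equilibrium: Y = 260 + 0.6Y + 2280
0.4Y = 2540, so Y = 2540/0.4 = 6350

Y = 6350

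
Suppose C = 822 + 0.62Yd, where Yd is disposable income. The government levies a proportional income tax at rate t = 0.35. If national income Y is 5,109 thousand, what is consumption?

Yd = (1 − 0.35)(5109) = 0.65(5109) = 3320.85
C = 822 + 0.62(3320.85) = 822 + 2058.927 = 2880.927

C = 2880.927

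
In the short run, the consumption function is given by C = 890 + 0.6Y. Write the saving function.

S = -890 + 0.4Y

S = Y − C = Y − (890 + 0.6Y) = -890 + (1 − 0.6)Y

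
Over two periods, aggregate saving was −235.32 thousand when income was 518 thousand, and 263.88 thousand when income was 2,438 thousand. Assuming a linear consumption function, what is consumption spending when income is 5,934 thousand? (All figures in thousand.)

C = 4761.16

MPS = ΔS/ΔY = (263.88 − (-235.32))/(2438 − 518) = 499.2/1920 = 0.26
MPC = 1 − MPS = 0.74
Autonomous saving = -235.32 − 0.26(518) = -370, so a = 370
C = 370 + 0.74(5934) = 370 + 4391.16 = 4761.16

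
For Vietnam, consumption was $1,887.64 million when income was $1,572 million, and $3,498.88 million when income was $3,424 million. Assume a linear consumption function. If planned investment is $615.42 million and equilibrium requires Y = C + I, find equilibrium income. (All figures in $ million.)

MPC = (3498.88 − 1887.64)/(3424 − 1572) = 1611.24/1852 = 0.87
a = 1887.64 − 0.87(1572) = 520
Equilibrium: Y = 520 + 0.87Y + 615.42
0.13Y = 1135.42, so Y = 1135.42/0.13 = 8734

Y = 8734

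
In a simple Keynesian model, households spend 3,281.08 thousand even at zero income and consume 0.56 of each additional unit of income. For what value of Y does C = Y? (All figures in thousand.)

Y = 7457

At break-even, C = Y: 3281.08 + 0.56Y = Y
0.44Y = 3281.08, so Y = 3281.08/0.44 = 7457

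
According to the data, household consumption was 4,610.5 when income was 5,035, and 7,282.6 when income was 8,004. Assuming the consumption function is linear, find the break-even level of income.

MPC = (7282.6 − 4610.5)/(8004 − 5035) = 2672.1/2969 = 0.9
a = 4610.5 − 0.9(5035) = 4610.5 − 4531.5 = 79
Break-even: Y = a/(1−MPC) = 79/0.1 = 790

Y = 790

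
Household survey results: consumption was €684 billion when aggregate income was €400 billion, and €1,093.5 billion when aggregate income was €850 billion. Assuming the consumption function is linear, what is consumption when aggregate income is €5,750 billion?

C = 5552.5

MPC = (1093.5 − 684)/(850 − 400) = 409.5/450 = 0.91
a = 684 − 0.91(400) = 684 − 364 = 320
C = 320 + 0.91(5750) = 320 + 5232.5 = 5552.5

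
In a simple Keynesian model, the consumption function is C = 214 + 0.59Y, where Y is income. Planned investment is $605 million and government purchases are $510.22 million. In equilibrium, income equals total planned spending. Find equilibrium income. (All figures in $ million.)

Y = 3242

Y = C + I + G = 214 + 0.59Y + 605 + 510.22
Y − 0.59Y = 1329.22
0.41Y = 1329.22, so Y = 1329.22/0.41 = 3242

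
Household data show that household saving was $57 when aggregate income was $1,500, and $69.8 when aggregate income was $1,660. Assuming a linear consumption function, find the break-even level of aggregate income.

MPS = ΔS/ΔY = (69.8 − 57)/(1660 − 1500) = 12.8/160 = 0.08
MPC = 1 − MPS = 0.92
From S(1500) = 57: −a + 0.08(1500) = 57, so a = 120 − 57 = 63
Break-even (S = 0): Y = a/MPS = 63/0.08 = 787.5

Y = 787.5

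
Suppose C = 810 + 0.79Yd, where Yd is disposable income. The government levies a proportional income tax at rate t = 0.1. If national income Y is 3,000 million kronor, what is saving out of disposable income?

S = -243

Yd = (1 − 0.1)(3000) = 0.9(3000) = 2700
C = 810 + 0.79(2700) = 810 + 2133 = 2943
S = Yd − C = 2700 − 2943 = -243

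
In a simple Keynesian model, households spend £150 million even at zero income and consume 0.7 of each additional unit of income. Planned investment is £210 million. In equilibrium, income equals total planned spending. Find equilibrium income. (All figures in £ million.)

Y = C + I = 150 + 0.7Y + 210
Y − 0.7Y = 360
0.3Y = 360, so Y = 360/0.3 = 1200

Y = 1200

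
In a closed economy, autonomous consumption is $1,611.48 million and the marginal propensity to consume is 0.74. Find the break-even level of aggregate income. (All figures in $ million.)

At break-even, C = Y: 1611.48 + 0.74Y = Y
0.26Y = 1611.48, so Y = 1611.48/0.26 = 6198

Y = 6198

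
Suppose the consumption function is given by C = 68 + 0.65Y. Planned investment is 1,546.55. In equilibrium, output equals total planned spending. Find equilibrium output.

Y = C + I = 68 + 0.65Y + 1546.55
Y − 0.65Y = 1614.55
0.35Y = 1614.55, so Y = 1614.55/0.35 = 4613

Y = 4613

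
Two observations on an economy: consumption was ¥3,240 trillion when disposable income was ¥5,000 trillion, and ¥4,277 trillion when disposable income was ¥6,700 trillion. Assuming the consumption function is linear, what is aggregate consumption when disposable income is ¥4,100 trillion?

C = 2691

MPC = (4277 − 3240)/(6700 − 5000) = 1037/1700 = 0.61
a = 3240 − 0.61(5000) = 3240 − 3050 = 190
C = 190 + 0.61(4100) = 190 + 2501 = 2691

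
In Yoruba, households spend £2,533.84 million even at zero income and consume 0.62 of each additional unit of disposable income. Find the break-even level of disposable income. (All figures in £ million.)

Y = 6668

At break-even, C = Y: 2533.84 + 0.62Y = Y
0.38Y = 2533.84, so Y = 2533.84/0.38 = 6668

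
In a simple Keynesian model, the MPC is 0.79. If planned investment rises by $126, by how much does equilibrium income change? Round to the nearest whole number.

The multiplier is 1/(1 − MPC) = 1/0.21.
ΔY = 126/0.21 = 600.00 ≈ 600

ΔY ≈ 600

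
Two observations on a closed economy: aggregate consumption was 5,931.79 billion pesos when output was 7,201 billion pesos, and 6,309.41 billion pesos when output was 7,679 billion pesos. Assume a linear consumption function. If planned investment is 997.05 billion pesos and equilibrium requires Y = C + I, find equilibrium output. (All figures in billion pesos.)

MPC = (6309.41 − 5931.79)/(7679 − 7201) = 377.62/478 = 0.79
a = 5931.79 − 0.79(7201) = 243
Equilibrium: Y = 243 + 0.79Y + 997.05
0.21Y = 1240.05, so Y = 1240.05/0.21 = 5905

Y = 5905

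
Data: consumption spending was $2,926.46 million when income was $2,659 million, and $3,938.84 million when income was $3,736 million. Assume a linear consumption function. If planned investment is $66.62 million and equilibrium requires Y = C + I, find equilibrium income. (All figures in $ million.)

MPC = (3938.84 − 2926.46)/(3736 − 2659) = 1012.38/1077 = 0.94
a = 2926.46 − 0.94(2659) = 427
Equilibrium: Y = 427 + 0.94Y + 66.62
0.06Y = 493.62, so Y = 493.62/0.06 = 8227

Y = 8227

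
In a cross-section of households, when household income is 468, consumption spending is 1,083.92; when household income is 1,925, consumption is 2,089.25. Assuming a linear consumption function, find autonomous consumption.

MPC = ΔC/ΔY = (2089.25 − 1083.92)/(1925 − 468) = 1005.33/1457 = 0.69
a = C − MPC·Y = 1083.92 − 0.69(468) = 1083.92 − 322.92 = 761

a = 761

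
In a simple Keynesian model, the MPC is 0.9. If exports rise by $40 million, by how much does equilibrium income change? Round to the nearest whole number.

The multiplier is 1/(1 − MPC) = 1/0.1.
ΔY = 40/0.1 = 400.00 ≈ 400

ΔY ≈ 400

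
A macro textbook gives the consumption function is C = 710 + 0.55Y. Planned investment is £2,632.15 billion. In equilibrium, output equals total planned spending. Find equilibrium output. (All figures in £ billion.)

Y = C + I = 710 + 0.55Y + 2632.15
Y − 0.55Y = 3342.15
0.45Y = 3342.15, so Y = 3342.15/0.45 = 7427

Y = 7427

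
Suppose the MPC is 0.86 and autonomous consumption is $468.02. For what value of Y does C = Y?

At break-even, C = Y: 468.02 + 0.86Y = Y
0.14Y = 468.02, so Y = 468.02/0.14 = 3343

Y = 3343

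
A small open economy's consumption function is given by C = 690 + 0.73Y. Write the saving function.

S = Y − C = Y − (690 + 0.73Y) = -690 + (1 − 0.73)Y

S = -690 + 0.27Y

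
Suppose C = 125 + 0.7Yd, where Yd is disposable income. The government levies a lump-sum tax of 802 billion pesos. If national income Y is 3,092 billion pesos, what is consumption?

C = 1728

Yd = Y − T = 3092 − 802 = 2290
C = 125 + 0.7(2290) = 125 + 1603 = 1728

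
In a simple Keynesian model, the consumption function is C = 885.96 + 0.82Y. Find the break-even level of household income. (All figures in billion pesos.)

At break-even, C = Y: 885.96 + 0.82Y = Y
0.18Y = 885.96, so Y = 885.96/0.18 = 4922

Y = 4922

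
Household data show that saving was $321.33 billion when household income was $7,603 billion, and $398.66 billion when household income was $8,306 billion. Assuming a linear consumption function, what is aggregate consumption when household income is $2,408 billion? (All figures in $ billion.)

MPS = ΔS/ΔY = (398.66 − 321.33)/(8306 − 7603) = 77.33/703 = 0.11
MPC = 1 − MPS = 0.89
Autonomous saving = 321.33 − 0.11(7603) = -515, so a = 515
C = 515 + 0.89(2408) = 515 + 2143.12 = 2658.12

C = 2658.12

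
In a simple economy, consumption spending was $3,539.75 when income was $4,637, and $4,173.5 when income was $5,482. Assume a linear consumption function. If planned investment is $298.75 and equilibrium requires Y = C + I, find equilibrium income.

MPC = (4173.5 − 3539.75)/(5482 − 4637) = 633.75/845 = 0.75
a = 3539.75 − 0.75(4637) = 62
Equilibrium: Y = 62 + 0.75Y + 298.75
0.25Y = 360.75, so Y = 360.75/0.25 = 1443

Y = 1443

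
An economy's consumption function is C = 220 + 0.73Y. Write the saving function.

S = Y − C = Y − (220 + 0.73Y) = -220 + (1 − 0.73)Y

S = -220 + 0.27Y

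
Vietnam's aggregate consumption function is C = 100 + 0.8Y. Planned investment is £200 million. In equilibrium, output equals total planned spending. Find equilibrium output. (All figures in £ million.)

Y = C + I = 100 + 0.8Y + 200
Y − 0.8Y = 300
0.2Y = 300, so Y = 300/0.2 = 1500

Y = 1500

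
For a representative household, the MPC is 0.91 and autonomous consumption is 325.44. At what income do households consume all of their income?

At break-even, C = Y: 325.44 + 0.91Y = Y
0.09Y = 325.44, so Y = 325.44/0.09 = 3616

Y = 3616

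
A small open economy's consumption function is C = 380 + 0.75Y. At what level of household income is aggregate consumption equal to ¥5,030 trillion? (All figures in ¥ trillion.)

380 + 0.75Y = 5030
0.75Y = 4650, so Y = 4650/0.75 = 6200

Y = 6200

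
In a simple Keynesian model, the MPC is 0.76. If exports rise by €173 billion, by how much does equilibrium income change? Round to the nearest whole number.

The multiplier is 1/(1 − MPC) = 1/0.24.
ΔY = 173/0.24 = 720.83 ≈ 721

ΔY ≈ 721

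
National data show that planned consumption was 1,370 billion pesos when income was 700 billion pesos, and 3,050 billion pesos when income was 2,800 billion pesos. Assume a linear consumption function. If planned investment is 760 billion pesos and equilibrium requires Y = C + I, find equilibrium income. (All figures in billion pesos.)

Y = 7850

MPC = (3050 − 1370)/(2800 − 700) = 1680/2100 = 0.8
a = 1370 − 0.8(700) = 810
Equilibrium: Y = 810 + 0.8Y + 760
0.2Y = 1570, so Y = 1570/0.2 = 7850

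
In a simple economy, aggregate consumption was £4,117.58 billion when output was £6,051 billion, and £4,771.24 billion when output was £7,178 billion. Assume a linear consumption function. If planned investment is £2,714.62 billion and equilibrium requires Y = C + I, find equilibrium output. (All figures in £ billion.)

Y = 7911

MPC = (4771.24 − 4117.58)/(7178 − 6051) = 653.66/1127 = 0.58
a = 4117.58 − 0.58(6051) = 608
Equilibrium: Y = 608 + 0.58Y + 2714.62
0.42Y = 3322.62, so Y = 3322.62/0.42 = 7911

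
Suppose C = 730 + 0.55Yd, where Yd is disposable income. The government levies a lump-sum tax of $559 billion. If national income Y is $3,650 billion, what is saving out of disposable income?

S = 660.95

Yd = Y − T = 3650 − 559 = 3091
C = 730 + 0.55(3091) = 730 + 1700.05 = 2430.05
S = Yd − C = 3091 − 2430.05 = 660.95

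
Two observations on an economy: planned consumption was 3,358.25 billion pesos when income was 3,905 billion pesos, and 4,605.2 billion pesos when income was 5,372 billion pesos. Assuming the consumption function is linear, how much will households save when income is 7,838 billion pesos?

S = 1136.7

MPC = (4605.2 − 3358.25)/(5372 − 3905) = 1246.95/1467 = 0.85
a = 3358.25 − 0.85(3905) = 3358.25 − 3319.25 = 39
C = 39 + 0.85(7838) = 6701.3
S = 7838 − 6701.3 = 1136.7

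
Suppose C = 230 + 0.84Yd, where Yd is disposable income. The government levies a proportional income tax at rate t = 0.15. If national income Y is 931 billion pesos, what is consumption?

Yd = (1 − 0.15)(931) = 0.85(931) = 791.35
C = 230 + 0.84(791.35) = 230 + 664.734 = 894.734

C = 894.734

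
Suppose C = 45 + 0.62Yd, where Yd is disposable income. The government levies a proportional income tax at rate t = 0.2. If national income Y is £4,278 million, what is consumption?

C = 2166.888

Yd = (1 − 0.2)(4278) = 0.8(4278) = 3422.4
C = 45 + 0.62(3422.4) = 45 + 2121.888 = 2166.888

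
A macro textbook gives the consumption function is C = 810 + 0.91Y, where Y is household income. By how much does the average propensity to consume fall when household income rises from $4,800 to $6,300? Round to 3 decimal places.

At Y = 4800: C = 810 + 0.91(4800) = 5178, APC = 5178/4800 = 1.0788
At Y = 6300: C = 6543, APC = 6543/6300 = 1.0386
Fall in APC = 1.0788 − 1.0386 = 0.0402 ≈ 0.040

ΔAPC = 0.040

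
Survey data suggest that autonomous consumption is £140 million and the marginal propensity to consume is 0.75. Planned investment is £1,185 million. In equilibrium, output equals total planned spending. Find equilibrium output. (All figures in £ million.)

Y = C + I = 140 + 0.75Y + 1185
Y − 0.75Y = 1325
0.25Y = 1325, so Y = 1325/0.25 = 5300

Y = 5300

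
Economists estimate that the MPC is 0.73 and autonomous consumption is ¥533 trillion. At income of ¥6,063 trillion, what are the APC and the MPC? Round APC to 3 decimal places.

APC = 0.818; MPC = 0.73

MPC = 0.73 (the slope of the consumption function)
C = 533 + 0.73(6063) = 4958.99, so APC = 4958.99/6063 = 0.818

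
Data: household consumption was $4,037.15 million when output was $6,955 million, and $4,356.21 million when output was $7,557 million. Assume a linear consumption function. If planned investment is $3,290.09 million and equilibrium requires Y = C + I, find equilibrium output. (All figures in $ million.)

Y = 7747

MPC = (4356.21 − 4037.15)/(7557 − 6955) = 319.06/602 = 0.53
a = 4037.15 − 0.53(6955) = 351
Equilibrium: Y = 351 + 0.53Y + 3290.09
0.47Y = 3641.09, so Y = 3641.09/0.47 = 7747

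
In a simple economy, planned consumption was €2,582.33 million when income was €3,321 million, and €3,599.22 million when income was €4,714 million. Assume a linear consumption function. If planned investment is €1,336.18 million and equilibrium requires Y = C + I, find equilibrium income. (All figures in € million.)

MPC = (3599.22 − 2582.33)/(4714 − 3321) = 1016.89/1393 = 0.73
a = 2582.33 − 0.73(3321) = 158
Equilibrium: Y = 158 + 0.73Y + 1336.18
0.27Y = 1494.18, so Y = 1494.18/0.27 = 5534

Y = 5534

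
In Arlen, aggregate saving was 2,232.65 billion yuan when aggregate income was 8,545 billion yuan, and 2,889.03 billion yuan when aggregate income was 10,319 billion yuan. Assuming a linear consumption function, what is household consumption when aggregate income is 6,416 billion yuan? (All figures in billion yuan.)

C = 4971.08

MPS = ΔS/ΔY = (2889.03 − 2232.65)/(10319 − 8545) = 656.38/1774 = 0.37
MPC = 1 − MPS = 0.63
Autonomous saving = 2232.65 − 0.37(8545) = -929, so a = 929
C = 929 + 0.63(6416) = 929 + 4042.08 = 4971.08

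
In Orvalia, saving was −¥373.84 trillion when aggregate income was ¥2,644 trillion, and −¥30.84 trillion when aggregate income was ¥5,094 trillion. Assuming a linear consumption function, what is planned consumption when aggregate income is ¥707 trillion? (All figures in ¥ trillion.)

C = 1352.02

MPS = ΔS/ΔY = (-30.84 − (-373.84))/(5094 − 2644) = 343/2450 = 0.14
MPC = 1 − MPS = 0.86
Autonomous saving = -373.84 − 0.14(2644) = -744, so a = 744
C = 744 + 0.86(707) = 744 + 608.02 = 1352.02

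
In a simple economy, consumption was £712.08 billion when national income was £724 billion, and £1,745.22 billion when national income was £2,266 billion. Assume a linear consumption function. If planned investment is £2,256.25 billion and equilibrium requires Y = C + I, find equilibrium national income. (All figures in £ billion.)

Y = 7525

MPC = (1745.22 − 712.08)/(2266 − 724) = 1033.14/1542 = 0.67
a = 712.08 − 0.67(724) = 227
Equilibrium: Y = 227 + 0.67Y + 2256.25
0.33Y = 2483.25, so Y = 2483.25/0.33 = 7525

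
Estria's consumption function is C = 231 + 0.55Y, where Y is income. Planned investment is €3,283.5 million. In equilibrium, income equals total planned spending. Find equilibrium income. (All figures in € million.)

Y = 7810

Y = C + I = 231 + 0.55Y + 3283.5
Y − 0.55Y = 3514.5
0.45Y = 3514.5, so Y = 3514.5/0.45 = 7810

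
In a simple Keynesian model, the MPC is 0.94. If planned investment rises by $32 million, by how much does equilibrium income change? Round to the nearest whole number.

The multiplier is 1/(1 − MPC) = 1/0.06.
ΔY = 32/0.06 = 533.33 ≈ 533

ΔY ≈ 533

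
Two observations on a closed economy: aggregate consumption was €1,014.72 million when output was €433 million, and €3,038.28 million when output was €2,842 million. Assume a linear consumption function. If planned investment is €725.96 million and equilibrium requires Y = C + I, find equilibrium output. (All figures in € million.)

MPC = (3038.28 − 1014.72)/(2842 − 433) = 2023.56/2409 = 0.84
a = 1014.72 − 0.84(433) = 651
Equilibrium: Y = 651 + 0.84Y + 725.96
0.16Y = 1376.96, so Y = 1376.96/0.16 = 8606

Y = 8606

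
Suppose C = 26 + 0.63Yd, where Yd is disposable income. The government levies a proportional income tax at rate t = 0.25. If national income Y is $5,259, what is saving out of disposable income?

S = 1433.3725

Yd = (1 − 0.25)(5259) = 0.75(5259) = 3944.25
C = 26 + 0.63(3944.25) = 26 + 2484.8775 = 2510.8775
S = Yd − C = 3944.25 − 2510.8775 = 1433.3725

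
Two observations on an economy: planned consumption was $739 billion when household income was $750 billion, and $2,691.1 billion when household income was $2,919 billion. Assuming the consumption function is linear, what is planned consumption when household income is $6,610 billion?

MPC = (2691.1 − 739)/(2919 − 750) = 1952.1/2169 = 0.9
a = 739 − 0.9(750) = 739 − 675 = 64
C = 64 + 0.9(6610) = 64 + 5949 = 6013

C = 6013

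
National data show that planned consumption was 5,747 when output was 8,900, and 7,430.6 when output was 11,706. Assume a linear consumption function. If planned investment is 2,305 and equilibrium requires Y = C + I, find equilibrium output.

MPC = (7430.6 − 5747)/(11706 − 8900) = 1683.6/2806 = 0.6
a = 5747 − 0.6(8900) = 407
Equilibrium: Y = 407 + 0.6Y + 2305
0.4Y = 2712, so Y = 2712/0.4 = 6780

Y = 6780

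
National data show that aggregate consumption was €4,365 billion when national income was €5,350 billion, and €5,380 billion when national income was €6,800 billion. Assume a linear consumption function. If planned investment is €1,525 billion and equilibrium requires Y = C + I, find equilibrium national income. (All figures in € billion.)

Y = 7150

MPC = (5380 − 4365)/(6800 − 5350) = 1015/1450 = 0.7
a = 4365 − 0.7(5350) = 620
Equilibrium: Y = 620 + 0.7Y + 1525
0.3Y = 2145, so Y = 2145/0.3 = 7150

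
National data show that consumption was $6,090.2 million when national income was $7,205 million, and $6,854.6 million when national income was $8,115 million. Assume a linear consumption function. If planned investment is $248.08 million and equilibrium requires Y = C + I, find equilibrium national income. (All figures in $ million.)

MPC = (6854.6 − 6090.2)/(8115 − 7205) = 764.4/910 = 0.84
a = 6090.2 − 0.84(7205) = 38
Equilibrium: Y = 38 + 0.84Y + 248.08
0.16Y = 286.08, so Y = 286.08/0.16 = 1788

Y = 1788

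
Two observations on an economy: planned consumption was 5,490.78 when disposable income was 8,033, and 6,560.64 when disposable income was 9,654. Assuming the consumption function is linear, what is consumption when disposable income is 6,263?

C = 4322.58

MPC = (6560.64 − 5490.78)/(9654 − 8033) = 1069.86/1621 = 0.66
a = 5490.78 − 0.66(8033) = 5490.78 − 5301.78 = 189
C = 189 + 0.66(6263) = 189 + 4133.58 = 4322.58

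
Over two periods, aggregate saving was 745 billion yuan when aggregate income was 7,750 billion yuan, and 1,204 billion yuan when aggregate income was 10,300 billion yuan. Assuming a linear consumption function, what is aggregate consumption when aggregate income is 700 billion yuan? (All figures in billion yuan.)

MPS = ΔS/ΔY = (1204 − 745)/(10300 − 7750) = 459/2550 = 0.18
MPC = 1 − MPS = 0.82
Autonomous saving = 745 − 0.18(7750) = -650, so a = 650
C = 650 + 0.82(700) = 650 + 574 = 1224

C = 1224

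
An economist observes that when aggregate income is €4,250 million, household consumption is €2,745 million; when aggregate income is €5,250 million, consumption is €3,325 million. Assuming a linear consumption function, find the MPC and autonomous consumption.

MPC = ΔC/ΔY = (3325 − 2745)/(5250 − 4250) = 580/1000 = 0.58
a = C − MPC·Y = 2745 − 0.58(4250) = 2745 − 2465 = 280

MPC = 0.58; a = 280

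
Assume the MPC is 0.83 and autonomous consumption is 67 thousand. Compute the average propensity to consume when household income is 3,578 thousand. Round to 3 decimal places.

APC = 0.849

C = 67 + 0.83(3578) = 3036.74
APC = C/Y = 3036.74/3578 = 0.849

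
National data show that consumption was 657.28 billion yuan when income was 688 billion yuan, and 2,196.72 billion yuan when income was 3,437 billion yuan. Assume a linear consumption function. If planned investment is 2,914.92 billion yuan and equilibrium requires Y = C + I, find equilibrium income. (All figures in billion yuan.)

MPC = (2196.72 − 657.28)/(3437 − 688) = 1539.44/2749 = 0.56
a = 657.28 − 0.56(688) = 272
Equilibrium: Y = 272 + 0.56Y + 2914.92
0.44Y = 3186.92, so Y = 3186.92/0.44 = 7243

Y = 7243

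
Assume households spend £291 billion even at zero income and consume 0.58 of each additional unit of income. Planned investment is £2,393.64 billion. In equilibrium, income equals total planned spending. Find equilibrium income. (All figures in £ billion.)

Y = 6392

Y = C + I = 291 + 0.58Y + 2393.64
Y − 0.58Y = 2684.64
0.42Y = 2684.64, so Y = 2684.64/0.42 = 6392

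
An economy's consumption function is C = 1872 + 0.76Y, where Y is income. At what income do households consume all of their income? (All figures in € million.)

At break-even, C = Y: 1872 + 0.76Y = Y
0.24Y = 1872, so Y = 1872/0.24 = 7800

Y = 7800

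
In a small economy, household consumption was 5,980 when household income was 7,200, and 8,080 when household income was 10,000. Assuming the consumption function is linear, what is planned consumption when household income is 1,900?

C = 2005

MPC = (8080 − 5980)/(10000 − 7200) = 2100/2800 = 0.75
a = 5980 − 0.75(7200) = 5980 − 5400 = 580
C = 580 + 0.75(1900) = 580 + 1425 = 2005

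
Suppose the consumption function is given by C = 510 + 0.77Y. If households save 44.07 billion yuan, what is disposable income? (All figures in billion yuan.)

S = Y − C = -510 + 0.23Y
-510 + 0.23Y = 44.07, so 0.23Y = 554.07 and Y = 2409

Y = 2409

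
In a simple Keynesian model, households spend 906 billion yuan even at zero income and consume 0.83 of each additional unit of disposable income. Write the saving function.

S = Y − C = Y − (906 + 0.83Y) = -906 + (1 − 0.83)Y

S = -906 + 0.17Y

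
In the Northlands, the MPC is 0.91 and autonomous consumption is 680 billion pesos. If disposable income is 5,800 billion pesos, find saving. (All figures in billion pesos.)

S = -158

C = 680 + 0.91(5800) = 680 + 5278 = 5958
S = Y − C = 5800 − 5958 = -158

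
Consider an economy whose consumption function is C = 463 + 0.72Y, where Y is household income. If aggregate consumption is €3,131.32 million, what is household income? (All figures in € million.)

463 + 0.72Y = 3131.32
0.72Y = 2668.32, so Y = 2668.32/0.72 = 3706

Y = 3706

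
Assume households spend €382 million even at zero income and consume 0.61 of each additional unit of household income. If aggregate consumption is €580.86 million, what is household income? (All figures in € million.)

382 + 0.61Y = 580.86
0.61Y = 198.86, so Y = 198.86/0.61 = 326

Y = 326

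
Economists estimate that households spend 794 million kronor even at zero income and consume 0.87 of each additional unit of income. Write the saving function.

S = Y − C = Y − (794 + 0.87Y) = -794 + (1 − 0.87)Y

S = -794 + 0.13Y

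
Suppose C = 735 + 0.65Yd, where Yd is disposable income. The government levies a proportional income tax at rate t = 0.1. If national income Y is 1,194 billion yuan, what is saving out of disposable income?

Yd = (1 − 0.1)(1194) = 0.9(1194) = 1074.6
C = 735 + 0.65(1074.6) = 735 + 698.49 = 1433.49
S = Yd − C = 1074.6 − 1433.49 = -358.89

S = -358.89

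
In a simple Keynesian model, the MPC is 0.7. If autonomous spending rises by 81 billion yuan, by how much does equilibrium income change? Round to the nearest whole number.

The multiplier is 1/(1 − MPC) = 1/0.3.
ΔY = 81/0.3 = 270.00 ≈ 270

ΔY ≈ 270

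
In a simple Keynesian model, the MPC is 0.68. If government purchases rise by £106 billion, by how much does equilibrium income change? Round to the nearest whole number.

ΔY ≈ 331

The multiplier is 1/(1 − MPC) = 1/0.32.
ΔY = 106/0.32 = 331.25 ≈ 331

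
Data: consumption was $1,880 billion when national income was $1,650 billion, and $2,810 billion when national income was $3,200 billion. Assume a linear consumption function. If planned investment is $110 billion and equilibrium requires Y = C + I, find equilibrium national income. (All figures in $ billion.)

Y = 2500

MPC = (2810 − 1880)/(3200 − 1650) = 930/1550 = 0.6
a = 1880 − 0.6(1650) = 890
Equilibrium: Y = 890 + 0.6Y + 110
0.4Y = 1000, so Y = 1000/0.4 = 2500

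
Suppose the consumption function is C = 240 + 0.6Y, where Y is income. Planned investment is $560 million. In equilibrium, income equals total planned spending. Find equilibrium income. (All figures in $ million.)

Y = C + I = 240 + 0.6Y + 560
Y − 0.6Y = 800
0.4Y = 800, so Y = 800/0.4 = 2000

Y = 2000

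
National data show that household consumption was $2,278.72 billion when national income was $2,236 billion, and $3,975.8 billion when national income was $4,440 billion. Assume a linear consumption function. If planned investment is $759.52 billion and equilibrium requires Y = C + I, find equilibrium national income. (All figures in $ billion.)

MPC = (3975.8 − 2278.72)/(4440 − 2236) = 1697.08/2204 = 0.77
a = 2278.72 − 0.77(2236) = 557
Equilibrium: Y = 557 + 0.77Y + 759.52
0.23Y = 1316.52, so Y = 1316.52/0.23 = 5724

Y = 5724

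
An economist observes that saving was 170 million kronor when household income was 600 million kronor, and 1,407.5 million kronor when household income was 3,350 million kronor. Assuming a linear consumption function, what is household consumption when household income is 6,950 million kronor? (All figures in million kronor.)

MPS = ΔS/ΔY = (1407.5 − 170)/(3350 − 600) = 1237.5/2750 = 0.45
MPC = 1 − MPS = 0.55
Autonomous saving = 170 − 0.45(600) = -100, so a = 100
C = 100 + 0.55(6950) = 100 + 3822.5 = 3922.5

C = 3922.5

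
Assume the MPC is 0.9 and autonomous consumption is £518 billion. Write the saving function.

S = -518 + 0.1Y

S = Y − C = Y − (518 + 0.9Y) = -518 + (1 − 0.9)Y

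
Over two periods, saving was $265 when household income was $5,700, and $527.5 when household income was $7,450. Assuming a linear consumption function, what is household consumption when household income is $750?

MPS = ΔS/ΔY = (527.5 − 265)/(7450 − 5700) = 262.5/1750 = 0.15
MPC = 1 − MPS = 0.85
Autonomous saving = 265 − 0.15(5700) = -590, so a = 590
C = 590 + 0.85(750) = 590 + 637.5 = 1227.5

C = 1227.5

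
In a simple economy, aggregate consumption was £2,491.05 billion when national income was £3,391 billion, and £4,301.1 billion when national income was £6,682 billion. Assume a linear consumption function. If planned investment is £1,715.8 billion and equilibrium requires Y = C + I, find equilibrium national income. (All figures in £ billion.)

Y = 5204

MPC = (4301.1 − 2491.05)/(6682 − 3391) = 1810.05/3291 = 0.55
a = 2491.05 − 0.55(3391) = 626
Equilibrium: Y = 626 + 0.55Y + 1715.8
0.45Y = 2341.8, so Y = 2341.8/0.45 = 5204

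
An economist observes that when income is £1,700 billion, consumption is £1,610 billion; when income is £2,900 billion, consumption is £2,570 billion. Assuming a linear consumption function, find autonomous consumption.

MPC = ΔC/ΔY = (2570 − 1610)/(2900 − 1700) = 960/1200 = 0.8
a = C − MPC·Y = 1610 − 0.8(1700) = 1610 − 1360 = 250

a = 250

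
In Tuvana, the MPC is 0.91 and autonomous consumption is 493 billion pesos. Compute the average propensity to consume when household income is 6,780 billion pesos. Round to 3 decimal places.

C = 493 + 0.91(6780) = 6662.8
APC = C/Y = 6662.8/6780 = 0.983

APC = 0.983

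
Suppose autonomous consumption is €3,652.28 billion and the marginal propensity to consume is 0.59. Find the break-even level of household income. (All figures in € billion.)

Y = 8908

At break-even, C = Y: 3652.28 + 0.59Y = Y
0.41Y = 3652.28, so Y = 3652.28/0.41 = 8908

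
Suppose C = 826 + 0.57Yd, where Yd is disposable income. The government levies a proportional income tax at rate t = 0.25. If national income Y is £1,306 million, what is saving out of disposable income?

S = -404.815

Yd = (1 − 0.25)(1306) = 0.75(1306) = 979.5
C = 826 + 0.57(979.5) = 826 + 558.315 = 1384.315
S = Yd − C = 979.5 − 1384.315 = -404.815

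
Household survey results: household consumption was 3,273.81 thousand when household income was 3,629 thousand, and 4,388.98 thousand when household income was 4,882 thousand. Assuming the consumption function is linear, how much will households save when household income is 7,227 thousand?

MPC = (4388.98 − 3273.81)/(4882 − 3629) = 1115.17/1253 = 0.89
a = 3273.81 − 0.89(3629) = 3273.81 − 3229.81 = 44
C = 44 + 0.89(7227) = 6476.03
S = 7227 − 6476.03 = 750.97

S = 750.97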